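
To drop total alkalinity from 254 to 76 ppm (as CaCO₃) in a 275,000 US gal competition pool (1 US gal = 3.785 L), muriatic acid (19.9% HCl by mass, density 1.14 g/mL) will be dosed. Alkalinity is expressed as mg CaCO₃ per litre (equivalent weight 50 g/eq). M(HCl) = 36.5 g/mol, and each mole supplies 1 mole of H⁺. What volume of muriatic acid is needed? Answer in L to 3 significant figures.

Volume: 275,000 US gal × 3.785 L/gal = 1,040,875 L.
Alkalinity to neutralize: (254 − 76) = 178 mg/L as CaCO₃ × 1,040,875 L = 185,300 g as CaCO₃.
Equivalents of H⁺ required: 185,300 ÷ 50 g/eq = 3706 eq = 3706 mol HCl.
Mass of HCl: 3706 × 36.5 = 135,300 g.
Mass of 19.9% solution: 135,300 / 0.199 = 679,700 g.
Volume: 679,700 g ÷ 1.14 g/mL = 596,200 mL.

596 L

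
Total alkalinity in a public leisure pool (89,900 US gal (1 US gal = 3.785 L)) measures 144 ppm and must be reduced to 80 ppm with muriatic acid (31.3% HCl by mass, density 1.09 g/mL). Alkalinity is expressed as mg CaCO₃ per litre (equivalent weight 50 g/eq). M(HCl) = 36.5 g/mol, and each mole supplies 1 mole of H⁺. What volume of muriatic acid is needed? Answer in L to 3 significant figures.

46.6 L

Volume: 89,900 US gal × 3.785 L/gal = 340,272 L.
Alkalinity to neutralize: (144 − 80) = 64 mg/L as CaCO₃ × 340,272 L = 21,780 g as CaCO₃.
Equivalents of H⁺ required: 21,780 ÷ 50 g/eq = 435.5 eq = 435.5 mol HCl.
Mass of HCl: 435.5 × 36.5 = 15,900 g.
Mass of 31.3% solution: 15,900 / 0.313 = 50,790 g.
Volume: 50,790 g ÷ 1.09 g/mL = 46,600 mL.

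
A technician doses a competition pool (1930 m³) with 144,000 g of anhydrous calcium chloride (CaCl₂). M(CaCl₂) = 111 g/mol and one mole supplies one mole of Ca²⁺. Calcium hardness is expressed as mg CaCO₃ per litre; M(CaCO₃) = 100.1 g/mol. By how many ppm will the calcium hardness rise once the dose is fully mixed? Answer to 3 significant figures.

67.3 ppm

Volume: 1930 m³ = 1,930,000 L.
Moles of Ca²⁺: 144,000 g ÷ 111 g/mol = 1297 mol.
As CaCO₃: 1297 mol × 100.1 g/mol = 129,900 g.
Rise: 129,900 g / 1,930,000 L × 1000 = 67.28 mg/L.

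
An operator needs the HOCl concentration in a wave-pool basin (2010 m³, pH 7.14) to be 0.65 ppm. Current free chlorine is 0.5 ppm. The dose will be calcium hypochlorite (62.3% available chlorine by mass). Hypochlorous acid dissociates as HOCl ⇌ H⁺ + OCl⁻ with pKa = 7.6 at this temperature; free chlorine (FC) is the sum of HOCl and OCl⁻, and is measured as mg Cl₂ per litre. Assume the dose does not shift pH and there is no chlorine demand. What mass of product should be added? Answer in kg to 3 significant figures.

Volume: 2010 m³ = 2,010,000 L.
[OCl⁻]/[HOCl] = 10^(pH − pKa) = 10^(7.14 − 7.6) = 0.3467; fraction as HOCl = 1/(1 + 0.3467) = 0.7425.
Free chlorine required for 0.65 ppm HOCl: 0.65 / 0.7425 = 0.8754 ppm.
FC to add: 0.8754 − 0.5 = 0.3754 mg/L as Cl₂.
Cl₂ equivalent: 0.3754 mg/L × 2,010,000 L = 754.5 g.
Product at 62.3% available Cl: 754.5 / 0.623 = 1211 g.

1.21 kg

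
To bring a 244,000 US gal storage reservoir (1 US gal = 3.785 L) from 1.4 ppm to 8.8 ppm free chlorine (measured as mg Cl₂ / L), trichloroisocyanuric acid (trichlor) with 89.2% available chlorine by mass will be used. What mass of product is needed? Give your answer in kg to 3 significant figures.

Volume: 244,000 US gal × 3.785 L/gal = 923,540 L.
Chlorine deficit: 8.8 − 1.4 = 7.4 ppm = 7.4 mg/L as Cl₂.
Cl₂ equivalent needed: 7.4 mg/L × 923,540 L = 6,834,000 mg = 6834 g.
Product at 89.2% available chlorine: 6834 / 0.892 = 7662 g.

7.66 kg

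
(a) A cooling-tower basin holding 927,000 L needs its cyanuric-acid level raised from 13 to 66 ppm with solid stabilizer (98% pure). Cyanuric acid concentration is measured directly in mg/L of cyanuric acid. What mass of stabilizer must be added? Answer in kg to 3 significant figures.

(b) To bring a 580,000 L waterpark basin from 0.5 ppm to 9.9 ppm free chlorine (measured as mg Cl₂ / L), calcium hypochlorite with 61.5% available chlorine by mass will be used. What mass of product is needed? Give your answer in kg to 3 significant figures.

(a) CYA to add: (66 − 13) = 53 mg/L × 927,000 L = 49,130 g cyanuric acid.
(a) At 98% purity: 49,130 / 0.98 = 50,130 g product.

(b) Chlorine deficit: 9.9 − 0.5 = 9.4 ppm = 9.4 mg/L as Cl₂.
(b) Cl₂ equivalent needed: 9.4 mg/L × 580,000 L = 5,452,000 mg = 5452 g.
(b) Product at 61.5% available chlorine: 5452 / 0.615 = 8865 g.

(a) 50.1 kg; (b) 8.87 kg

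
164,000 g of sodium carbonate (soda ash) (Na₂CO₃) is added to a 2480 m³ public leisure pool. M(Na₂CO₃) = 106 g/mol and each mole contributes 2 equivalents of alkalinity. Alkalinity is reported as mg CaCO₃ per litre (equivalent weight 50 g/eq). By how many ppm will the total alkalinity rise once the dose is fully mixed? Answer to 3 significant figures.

62.4 ppm

Volume: 2480 m³ = 2,480,000 L.
Moles of Na₂CO₃: 164,000 g ÷ 106 g/mol = 1547 mol → 3094 eq of alkalinity.
As CaCO₃: 3094 eq × 50 g/eq = 154,700 g.
Rise: 154,700 g / 2,480,000 L × 1000 = 62.39 mg/L.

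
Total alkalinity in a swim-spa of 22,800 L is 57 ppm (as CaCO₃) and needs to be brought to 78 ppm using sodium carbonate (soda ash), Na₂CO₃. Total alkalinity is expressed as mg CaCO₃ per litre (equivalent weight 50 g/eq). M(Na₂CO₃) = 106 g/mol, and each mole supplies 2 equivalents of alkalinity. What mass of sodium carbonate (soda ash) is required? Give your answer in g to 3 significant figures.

Alkalinity to add: (78 − 57) = 21 mg/L as CaCO₃ × 22,800 L = 478.8 g as CaCO₃.
Equivalents: 478.8 g ÷ 50 g/eq = 9.576 eq.
Each mole of Na₂CO₃ supplies 2 eq, so 9.576 / 2 = 4.788 mol.
Mass: 4.788 mol × 106 g/mol = 507.5 g.

508 g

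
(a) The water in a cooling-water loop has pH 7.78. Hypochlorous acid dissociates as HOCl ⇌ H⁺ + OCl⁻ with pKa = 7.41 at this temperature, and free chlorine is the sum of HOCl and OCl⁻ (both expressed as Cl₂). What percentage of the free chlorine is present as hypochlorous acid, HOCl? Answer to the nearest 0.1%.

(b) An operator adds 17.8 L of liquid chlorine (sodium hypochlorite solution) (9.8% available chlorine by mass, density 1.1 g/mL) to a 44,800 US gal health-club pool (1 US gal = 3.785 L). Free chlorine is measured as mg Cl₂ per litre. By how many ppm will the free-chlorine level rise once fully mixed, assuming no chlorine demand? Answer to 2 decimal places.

(a) 29.9%; (b) 11.32 ppm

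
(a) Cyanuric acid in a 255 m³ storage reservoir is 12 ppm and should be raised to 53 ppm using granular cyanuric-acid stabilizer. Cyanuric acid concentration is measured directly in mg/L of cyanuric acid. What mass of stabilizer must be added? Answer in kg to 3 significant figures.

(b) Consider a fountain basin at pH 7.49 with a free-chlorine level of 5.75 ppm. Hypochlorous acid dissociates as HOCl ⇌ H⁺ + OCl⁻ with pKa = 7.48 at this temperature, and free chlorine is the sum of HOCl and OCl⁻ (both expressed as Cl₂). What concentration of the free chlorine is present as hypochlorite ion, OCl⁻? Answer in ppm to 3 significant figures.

(a) Volume: 255 m³ = 255,000 L.
(a) CYA to add: (53 − 12) = 41 mg/L × 255,000 L = 10,460 g cyanuric acid.

(b) [OCl⁻]/[HOCl] = 10^(pH − pKa) = 10^(7.49 − 7.48) = 10^0.01 = 1.023.
(b) Fraction as HOCl = 1 / (1 + 1.023) = 0.4942.
(b) OCl⁻ = (1 − 0.4942) × 5.75 ppm = 2.908 ppm.

(a) 10.5 kg; (b) 2.91 ppm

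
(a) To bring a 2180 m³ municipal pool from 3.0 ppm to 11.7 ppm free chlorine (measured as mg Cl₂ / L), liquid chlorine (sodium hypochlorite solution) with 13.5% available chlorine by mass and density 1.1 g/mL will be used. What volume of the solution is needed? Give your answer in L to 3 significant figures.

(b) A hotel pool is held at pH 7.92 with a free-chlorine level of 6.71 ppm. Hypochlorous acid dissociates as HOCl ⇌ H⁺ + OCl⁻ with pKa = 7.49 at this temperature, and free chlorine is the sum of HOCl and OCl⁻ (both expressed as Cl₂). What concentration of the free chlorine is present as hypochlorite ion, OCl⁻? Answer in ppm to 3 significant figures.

(a) 128 L; (b) 4.89 ppm

(a) Volume: 2180 m³ = 2,180,000 L.
(a) Chlorine deficit: 11.7 − 3.0 = 8.7 ppm = 8.7 mg/L as Cl₂.
(a) Cl₂ equivalent needed: 8.7 mg/L × 2,180,000 L = 18,970,000 mg = 18,970 g.
(a) Product at 13.5% available chlorine: 18,970 / 0.135 = 140,500 g.
(a) Volume at density 1.1 g/mL: 140,500 g ÷ 1.1 g/mL = 127,700 mL.

(b) [OCl⁻]/[HOCl] = 10^(pH − pKa) = 10^(7.92 − 7.49) = 10^0.43 = 2.692.
(b) Fraction as HOCl = 1 / (1 + 2.692) = 0.2709.
(b) OCl⁻ = (1 − 0.2709) × 6.71 ppm = 4.892 ppm.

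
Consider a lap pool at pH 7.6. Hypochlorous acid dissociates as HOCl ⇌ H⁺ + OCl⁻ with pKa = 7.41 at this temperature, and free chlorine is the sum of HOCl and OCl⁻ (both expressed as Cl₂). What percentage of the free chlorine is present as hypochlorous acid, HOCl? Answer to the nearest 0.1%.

39.2%

[OCl⁻]/[HOCl] = 10^(pH − pKa) = 10^(7.6 − 7.41) = 10^0.19 = 1.549.
Fraction as HOCl = 1 / (1 + 1.549) = 0.3923.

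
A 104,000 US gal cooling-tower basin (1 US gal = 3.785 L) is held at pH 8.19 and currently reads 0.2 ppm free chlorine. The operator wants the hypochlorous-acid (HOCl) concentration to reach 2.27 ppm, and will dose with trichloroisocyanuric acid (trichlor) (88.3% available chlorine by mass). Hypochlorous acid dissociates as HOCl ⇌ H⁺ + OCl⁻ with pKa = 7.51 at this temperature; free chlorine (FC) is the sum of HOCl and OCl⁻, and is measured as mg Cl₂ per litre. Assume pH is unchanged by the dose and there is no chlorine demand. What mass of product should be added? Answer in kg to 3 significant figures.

5.77 kg

Volume: 104,000 US gal × 3.785 L/gal = 393,640 L.
[OCl⁻]/[HOCl] = 10^(pH − pKa) = 10^(8.19 − 7.51) = 4.786; fraction as HOCl = 1/(1 + 4.786) = 0.1728.
Free chlorine required for 2.27 ppm HOCl: 2.27 / 0.1728 = 13.13 ppm.
FC to add: 13.13 − 0.2 = 12.93 mg/L as Cl₂.
Cl₂ equivalent: 12.93 mg/L × 393,640 L = 5092 g.
Product at 88.3% available Cl: 5092 / 0.883 = 5766 g.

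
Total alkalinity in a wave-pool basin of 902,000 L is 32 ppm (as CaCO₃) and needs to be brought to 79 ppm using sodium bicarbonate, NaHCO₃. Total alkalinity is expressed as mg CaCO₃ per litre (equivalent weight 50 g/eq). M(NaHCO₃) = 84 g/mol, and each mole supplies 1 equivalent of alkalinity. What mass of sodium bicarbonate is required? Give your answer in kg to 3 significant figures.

Alkalinity to add: (79 − 32) = 47 mg/L as CaCO₃ × 902,000 L = 42,390 g as CaCO₃.
Equivalents: 42,390 g ÷ 50 g/eq = 847.9 eq.
NaHCO₃ supplies 1 eq per mole → 847.9 mol.
Mass: 847.9 mol × 84 g/mol = 71,220 g.

71.2 kg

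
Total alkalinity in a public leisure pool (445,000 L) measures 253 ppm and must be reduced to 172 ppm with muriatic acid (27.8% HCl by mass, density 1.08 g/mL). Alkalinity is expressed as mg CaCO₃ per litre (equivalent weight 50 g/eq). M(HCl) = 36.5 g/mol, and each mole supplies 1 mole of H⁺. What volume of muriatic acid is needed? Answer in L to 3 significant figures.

Alkalinity to neutralize: (253 − 172) = 81 mg/L as CaCO₃ × 445,000 L = 36,040 g as CaCO₃.
Equivalents of H⁺ required: 36,040 ÷ 50 g/eq = 720.9 eq = 720.9 mol HCl.
Mass of HCl: 720.9 × 36.5 = 26,310 g.
Mass of 27.8% solution: 26,310 / 0.278 = 94,650 g.
Volume: 94,650 g ÷ 1.08 g/mL = 87,640 mL.

87.6 L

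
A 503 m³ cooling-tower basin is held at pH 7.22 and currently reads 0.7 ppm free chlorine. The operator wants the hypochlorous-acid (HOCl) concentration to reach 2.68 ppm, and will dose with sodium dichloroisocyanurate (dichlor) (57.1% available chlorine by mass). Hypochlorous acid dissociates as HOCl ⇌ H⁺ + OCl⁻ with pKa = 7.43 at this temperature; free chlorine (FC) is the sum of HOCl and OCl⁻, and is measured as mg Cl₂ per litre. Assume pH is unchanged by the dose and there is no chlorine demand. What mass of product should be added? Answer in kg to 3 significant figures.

3.20 kg

Volume: 503 m³ = 503,000 L.
[OCl⁻]/[HOCl] = 10^(pH − pKa) = 10^(7.22 − 7.43) = 0.6166; fraction as HOCl = 1/(1 + 0.6166) = 0.6186.
Free chlorine required for 2.68 ppm HOCl: 2.68 / 0.6186 = 4.332 ppm.
FC to add: 4.332 − 0.7 = 3.632 mg/L as Cl₂.
Cl₂ equivalent: 3.632 mg/L × 503,000 L = 1827 g.
Product at 57.1% available Cl: 1827 / 0.571 = 3200 g.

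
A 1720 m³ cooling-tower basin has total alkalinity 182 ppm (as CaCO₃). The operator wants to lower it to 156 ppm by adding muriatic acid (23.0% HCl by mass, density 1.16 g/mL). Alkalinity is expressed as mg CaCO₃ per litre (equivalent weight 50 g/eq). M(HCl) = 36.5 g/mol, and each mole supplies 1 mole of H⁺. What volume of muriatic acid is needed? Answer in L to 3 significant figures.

122 L

Volume: 1720 m³ = 1,720,000 L.
Alkalinity to neutralize: (182 − 156) = 26 mg/L as CaCO₃ × 1,720,000 L = 44,720 g as CaCO₃.
Equivalents of H⁺ required: 44,720 ÷ 50 g/eq = 894.4 eq = 894.4 mol HCl.
Mass of HCl: 894.4 × 36.5 = 32,650 g.
Mass of 23.0% solution: 32,650 / 0.23 = 141,900 g.
Volume: 141,900 g ÷ 1.16 g/mL = 122,400 mL.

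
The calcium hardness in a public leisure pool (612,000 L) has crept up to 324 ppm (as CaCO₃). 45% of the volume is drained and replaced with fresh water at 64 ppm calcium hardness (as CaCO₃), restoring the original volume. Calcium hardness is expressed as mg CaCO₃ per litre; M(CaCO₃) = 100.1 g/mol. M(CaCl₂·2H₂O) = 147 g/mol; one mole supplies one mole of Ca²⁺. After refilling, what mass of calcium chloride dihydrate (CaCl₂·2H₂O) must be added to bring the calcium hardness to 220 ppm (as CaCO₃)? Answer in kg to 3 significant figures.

After draining 45% and refilling: 324 × 0.55 + 64 × 0.45 = 207 ppm.
Deficit to target: 220 − 207 = 13 mg/L.
As CaCO₃: 13 mg/L × 612,000 L = 7956 g; ÷ 100.1 = 79.48 mol Ca²⁺.
Mass: 79.48 × 147 = 11,680 g.

11.7 kg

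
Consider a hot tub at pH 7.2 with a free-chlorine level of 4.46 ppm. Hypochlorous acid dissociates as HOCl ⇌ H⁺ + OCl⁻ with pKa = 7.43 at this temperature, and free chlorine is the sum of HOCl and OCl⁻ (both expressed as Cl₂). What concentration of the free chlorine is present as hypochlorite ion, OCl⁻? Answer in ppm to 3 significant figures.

1.65 ppm

[OCl⁻]/[HOCl] = 10^(pH − pKa) = 10^(7.2 − 7.43) = 10^-0.23 = 0.5888.
Fraction as HOCl = 1 / (1 + 0.5888) = 0.6294.
OCl⁻ = (1 − 0.6294) × 4.46 ppm = 1.653 ppm.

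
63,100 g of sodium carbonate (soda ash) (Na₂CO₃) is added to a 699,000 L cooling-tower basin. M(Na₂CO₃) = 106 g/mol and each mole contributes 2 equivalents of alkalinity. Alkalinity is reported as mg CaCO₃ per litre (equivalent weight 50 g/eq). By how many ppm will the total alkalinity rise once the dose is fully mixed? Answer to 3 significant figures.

Moles of Na₂CO₃: 63,100 g ÷ 106 g/mol = 595.3 mol → 1191 eq of alkalinity.
As CaCO₃: 1191 eq × 50 g/eq = 59,530 g.
Rise: 59,530 g / 699,000 L × 1000 = 85.16 mg/L.

85.2 ppm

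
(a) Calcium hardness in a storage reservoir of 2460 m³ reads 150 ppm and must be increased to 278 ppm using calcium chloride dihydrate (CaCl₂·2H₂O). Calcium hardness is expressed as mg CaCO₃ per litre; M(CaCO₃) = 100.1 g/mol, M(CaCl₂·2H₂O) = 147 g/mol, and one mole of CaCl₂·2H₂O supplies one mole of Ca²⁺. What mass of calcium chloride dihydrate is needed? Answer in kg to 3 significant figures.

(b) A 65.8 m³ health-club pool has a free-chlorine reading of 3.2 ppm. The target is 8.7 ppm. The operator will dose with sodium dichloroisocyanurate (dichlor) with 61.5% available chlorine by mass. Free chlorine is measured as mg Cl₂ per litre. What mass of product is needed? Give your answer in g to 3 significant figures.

(a) 462 kg; (b) 588 g

(a) Volume: 2460 m³ = 2,460,000 L.
(a) Hardness to add: (278 − 150) = 128 mg/L as CaCO₃ × 2,460,000 L = 314,900 g as CaCO₃.
(a) Moles of Ca²⁺ (1 mol Ca²⁺ ≡ 1 mol CaCO₃): 314,900 / 100.1 g/mol = 3146 mol.
(a) Mass of CaCl₂·2H₂O: 3146 × 147 = 462,400 g.

(b) Volume: 65.8 m³ = 65,800 L.
(b) Chlorine deficit: 8.7 − 3.2 = 5.5 ppm = 5.5 mg/L as Cl₂.
(b) Cl₂ equivalent needed: 5.5 mg/L × 65,800 L = 361,900 mg = 361.9 g.
(b) Product at 61.5% available chlorine: 361.9 / 0.615 = 588.5 g.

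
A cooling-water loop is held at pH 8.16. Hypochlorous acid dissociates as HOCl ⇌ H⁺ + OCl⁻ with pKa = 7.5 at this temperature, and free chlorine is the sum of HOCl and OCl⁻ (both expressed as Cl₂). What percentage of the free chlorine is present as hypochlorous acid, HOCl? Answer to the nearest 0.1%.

[OCl⁻]/[HOCl] = 10^(pH − pKa) = 10^(8.16 − 7.5) = 10^0.66 = 4.571.
Fraction as HOCl = 1 / (1 + 4.571) = 0.1795.

18.0%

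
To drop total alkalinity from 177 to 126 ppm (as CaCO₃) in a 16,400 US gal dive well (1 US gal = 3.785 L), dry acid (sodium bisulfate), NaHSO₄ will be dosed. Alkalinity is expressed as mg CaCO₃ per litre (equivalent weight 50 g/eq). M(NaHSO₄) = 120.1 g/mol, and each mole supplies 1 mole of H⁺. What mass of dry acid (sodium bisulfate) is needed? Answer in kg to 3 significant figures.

Volume: 16,400 US gal × 3.785 L/gal = 62,074 L.
Alkalinity to neutralize: (177 − 126) = 51 mg/L as CaCO₃ × 62,074 L = 3166 g as CaCO₃.
Equivalents of H⁺ required: 3166 ÷ 50 g/eq = 63.32 eq = 63.32 mol NaHSO₄.
Mass of NaHSO₄: 63.32 × 120.1 = 7604 g.

7.60 kg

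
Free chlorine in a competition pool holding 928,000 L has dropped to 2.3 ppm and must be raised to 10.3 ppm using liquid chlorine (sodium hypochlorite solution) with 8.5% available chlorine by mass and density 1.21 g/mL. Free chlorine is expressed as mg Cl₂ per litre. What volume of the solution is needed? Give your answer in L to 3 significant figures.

72.2 L

Chlorine deficit: 10.3 − 2.3 = 8 ppm = 8 mg/L as Cl₂.
Cl₂ equivalent needed: 8 mg/L × 928,000 L = 7,424,000 mg = 7424 g.
Product at 8.5% available chlorine: 7424 / 0.085 = 87,340 g.
Volume at density 1.21 g/mL: 87,340 g ÷ 1.21 g/mL = 72,180 mL.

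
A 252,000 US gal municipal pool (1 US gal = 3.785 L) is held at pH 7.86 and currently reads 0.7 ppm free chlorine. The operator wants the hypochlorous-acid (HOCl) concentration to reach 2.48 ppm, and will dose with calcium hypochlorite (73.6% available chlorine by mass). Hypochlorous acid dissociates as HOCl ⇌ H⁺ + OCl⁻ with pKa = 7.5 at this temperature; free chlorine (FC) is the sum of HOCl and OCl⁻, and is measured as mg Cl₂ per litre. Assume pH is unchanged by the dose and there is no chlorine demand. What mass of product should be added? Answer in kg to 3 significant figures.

Volume: 252,000 US gal × 3.785 L/gal = 953,820 L.
[OCl⁻]/[HOCl] = 10^(pH − pKa) = 10^(7.86 − 7.5) = 2.291; fraction as HOCl = 1/(1 + 2.291) = 0.3039.
Free chlorine required for 2.48 ppm HOCl: 2.48 / 0.3039 = 8.161 ppm.
FC to add: 8.161 − 0.7 = 7.461 mg/L as Cl₂.
Cl₂ equivalent: 7.461 mg/L × 953,820 L = 7117 g.
Product at 73.6% available Cl: 7117 / 0.736 = 9670 g.

9.67 kg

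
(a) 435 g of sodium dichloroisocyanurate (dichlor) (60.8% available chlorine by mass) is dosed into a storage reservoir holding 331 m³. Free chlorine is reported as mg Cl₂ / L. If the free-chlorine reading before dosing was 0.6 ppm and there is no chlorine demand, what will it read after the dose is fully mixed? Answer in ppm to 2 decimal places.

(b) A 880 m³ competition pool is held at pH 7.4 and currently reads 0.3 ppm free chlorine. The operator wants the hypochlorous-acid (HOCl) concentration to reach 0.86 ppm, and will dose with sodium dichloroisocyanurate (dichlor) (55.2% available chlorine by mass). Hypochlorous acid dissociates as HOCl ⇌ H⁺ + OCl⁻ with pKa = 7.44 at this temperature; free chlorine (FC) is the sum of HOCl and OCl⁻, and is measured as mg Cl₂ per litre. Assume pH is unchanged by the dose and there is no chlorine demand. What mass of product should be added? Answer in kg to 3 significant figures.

(a) 1.40 ppm; (b) 2.14 kg

(a) Volume: 331 m³ = 331,000 L.
(a) Available chlorine delivered: 435 g × 0.608 = 264.5 g as Cl₂.
(a) Concentration rise: 264.5 g / 331,000 L = 0.799 mg/L = 0.80 ppm.
(a) Final FC: 0.6 + 0.80 = 1.40 ppm.

(b) Volume: 880 m³ = 880,000 L.
(b) [OCl⁻]/[HOCl] = 10^(pH − pKa) = 10^(7.4 − 7.44) = 0.912; fraction as HOCl = 1/(1 + 0.912) = 0.523.
(b) Free chlorine required for 0.86 ppm HOCl: 0.86 / 0.523 = 1.644 ppm.
(b) FC to add: 1.644 − 0.3 = 1.344 mg/L as Cl₂.
(b) Cl₂ equivalent: 1.344 mg/L × 880,000 L = 1183 g.
(b) Product at 55.2% available Cl: 1183 / 0.552 = 2143 g.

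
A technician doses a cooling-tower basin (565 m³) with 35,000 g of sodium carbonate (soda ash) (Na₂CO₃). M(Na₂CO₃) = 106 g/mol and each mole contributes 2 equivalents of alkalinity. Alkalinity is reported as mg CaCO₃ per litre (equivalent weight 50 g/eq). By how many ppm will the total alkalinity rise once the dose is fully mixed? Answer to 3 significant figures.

58.4 ppm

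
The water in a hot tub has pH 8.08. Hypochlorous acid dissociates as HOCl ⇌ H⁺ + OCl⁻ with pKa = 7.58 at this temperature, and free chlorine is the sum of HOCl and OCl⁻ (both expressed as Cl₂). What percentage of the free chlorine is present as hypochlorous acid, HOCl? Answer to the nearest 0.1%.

[OCl⁻]/[HOCl] = 10^(pH − pKa) = 10^(8.08 − 7.58) = 10^0.50 = 3.162.
Fraction as HOCl = 1 / (1 + 3.162) = 0.2403.

24.0%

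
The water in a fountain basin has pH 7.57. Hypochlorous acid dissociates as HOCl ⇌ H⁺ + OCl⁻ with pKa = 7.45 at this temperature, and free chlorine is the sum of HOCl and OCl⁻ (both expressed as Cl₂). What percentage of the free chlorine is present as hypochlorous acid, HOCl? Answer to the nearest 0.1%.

[OCl⁻]/[HOCl] = 10^(pH − pKa) = 10^(7.57 − 7.45) = 10^0.12 = 1.318.
Fraction as HOCl = 1 / (1 + 1.318) = 0.4314.

43.1%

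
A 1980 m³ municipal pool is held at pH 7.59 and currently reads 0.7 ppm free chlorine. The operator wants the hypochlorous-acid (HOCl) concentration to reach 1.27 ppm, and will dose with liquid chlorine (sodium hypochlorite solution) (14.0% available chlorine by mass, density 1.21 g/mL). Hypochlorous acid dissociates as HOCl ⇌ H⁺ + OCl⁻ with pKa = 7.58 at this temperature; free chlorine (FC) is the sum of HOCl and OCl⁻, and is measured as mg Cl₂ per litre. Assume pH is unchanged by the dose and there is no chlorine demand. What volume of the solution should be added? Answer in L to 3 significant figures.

Volume: 1980 m³ = 1,980,000 L.
[OCl⁻]/[HOCl] = 10^(pH − pKa) = 10^(7.59 − 7.58) = 1.023; fraction as HOCl = 1/(1 + 1.023) = 0.4942.
Free chlorine required for 1.27 ppm HOCl: 1.27 / 0.4942 = 2.57 ppm.
FC to add: 2.57 − 0.7 = 1.87 mg/L as Cl₂.
Cl₂ equivalent: 1.87 mg/L × 1,980,000 L = 3702 g.
Product at 14.0% available Cl: 3702 / 0.14 = 26,440 g.
Volume: 26,440 g ÷ 1.21 g/mL = 21,850 mL.

21.9 L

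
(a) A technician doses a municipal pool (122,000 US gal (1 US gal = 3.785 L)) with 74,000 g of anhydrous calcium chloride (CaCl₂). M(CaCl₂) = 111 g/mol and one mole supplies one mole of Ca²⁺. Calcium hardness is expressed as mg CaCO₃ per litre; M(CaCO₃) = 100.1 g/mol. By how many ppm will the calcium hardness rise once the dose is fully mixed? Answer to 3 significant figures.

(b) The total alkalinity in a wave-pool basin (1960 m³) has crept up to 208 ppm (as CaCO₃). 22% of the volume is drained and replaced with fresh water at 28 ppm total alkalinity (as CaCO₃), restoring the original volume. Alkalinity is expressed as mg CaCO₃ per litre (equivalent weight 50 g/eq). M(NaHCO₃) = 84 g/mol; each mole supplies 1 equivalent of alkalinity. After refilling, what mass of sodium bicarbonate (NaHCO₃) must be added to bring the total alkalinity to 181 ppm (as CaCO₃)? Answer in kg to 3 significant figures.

(a) 145 ppm; (b) 41.5 kg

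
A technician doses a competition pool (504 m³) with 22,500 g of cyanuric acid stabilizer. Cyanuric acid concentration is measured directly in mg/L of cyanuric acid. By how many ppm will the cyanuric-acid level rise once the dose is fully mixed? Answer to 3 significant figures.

Volume: 504 m³ = 504,000 L.
Rise: 22,500 g / 504,000 L × 1000 = 44.64 mg/L.

44.6 ppm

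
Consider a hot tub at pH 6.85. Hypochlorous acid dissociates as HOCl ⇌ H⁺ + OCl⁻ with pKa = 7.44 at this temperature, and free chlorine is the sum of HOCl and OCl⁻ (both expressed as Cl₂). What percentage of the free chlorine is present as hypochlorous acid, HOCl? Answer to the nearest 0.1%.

[OCl⁻]/[HOCl] = 10^(pH − pKa) = 10^(6.85 − 7.44) = 10^-0.59 = 0.257.
Fraction as HOCl = 1 / (1 + 0.257) = 0.7955.

79.6%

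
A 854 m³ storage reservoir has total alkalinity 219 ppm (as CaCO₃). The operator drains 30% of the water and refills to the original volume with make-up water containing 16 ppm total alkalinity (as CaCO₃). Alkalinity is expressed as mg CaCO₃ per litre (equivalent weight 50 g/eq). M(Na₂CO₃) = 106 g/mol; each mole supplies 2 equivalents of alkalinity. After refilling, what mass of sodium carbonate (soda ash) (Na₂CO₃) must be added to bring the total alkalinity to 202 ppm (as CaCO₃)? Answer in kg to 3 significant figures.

39.7 kg

Volume: 854 m³ = 854,000 L.
After draining 30% and refilling: 219 × 0.70 + 16 × 0.30 = 158.1 ppm.
Deficit to target: 202 − 158.1 = 43.9 mg/L.
As CaCO₃: 43.9 mg/L × 854,000 L = 37,490 g; ÷ 50 g/eq ÷ 2 = 374.9 mol Na₂CO₃.
Mass: 374.9 × 106 = 39,740 g.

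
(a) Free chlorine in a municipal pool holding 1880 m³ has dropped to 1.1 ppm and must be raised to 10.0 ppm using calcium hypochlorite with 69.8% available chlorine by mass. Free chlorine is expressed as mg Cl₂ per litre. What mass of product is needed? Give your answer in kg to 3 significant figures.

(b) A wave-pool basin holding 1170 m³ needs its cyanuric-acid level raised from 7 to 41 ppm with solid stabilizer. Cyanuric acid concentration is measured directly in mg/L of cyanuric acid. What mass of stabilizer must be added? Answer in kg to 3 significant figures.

(a) Volume: 1880 m³ = 1,880,000 L.
(a) Chlorine deficit: 10.0 − 1.1 = 8.9 ppm = 8.9 mg/L as Cl₂.
(a) Cl₂ equivalent needed: 8.9 mg/L × 1,880,000 L = 16,730,000 mg = 16,730 g.
(a) Product at 69.8% available chlorine: 16,730 / 0.698 = 23,970 g.

(b) Volume: 1170 m³ = 1,170,000 L.
(b) CYA to add: (41 − 7) = 34 mg/L × 1,170,000 L = 39,780 g cyanuric acid.

(a) 24.0 kg; (b) 39.8 kg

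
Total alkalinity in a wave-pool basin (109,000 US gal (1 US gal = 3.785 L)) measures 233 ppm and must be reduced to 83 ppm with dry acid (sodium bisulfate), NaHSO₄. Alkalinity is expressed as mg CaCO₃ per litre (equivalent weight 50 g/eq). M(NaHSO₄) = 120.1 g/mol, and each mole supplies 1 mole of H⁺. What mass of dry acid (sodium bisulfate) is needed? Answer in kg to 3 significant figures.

Volume: 109,000 US gal × 3.785 L/gal = 412,565 L.
Alkalinity to neutralize: (233 − 83) = 150 mg/L as CaCO₃ × 412,565 L = 61,880 g as CaCO₃.
Equivalents of H⁺ required: 61,880 ÷ 50 g/eq = 1238 eq = 1238 mol NaHSO₄.
Mass of NaHSO₄: 1238 × 120.1 = 148,600 g.

149 kg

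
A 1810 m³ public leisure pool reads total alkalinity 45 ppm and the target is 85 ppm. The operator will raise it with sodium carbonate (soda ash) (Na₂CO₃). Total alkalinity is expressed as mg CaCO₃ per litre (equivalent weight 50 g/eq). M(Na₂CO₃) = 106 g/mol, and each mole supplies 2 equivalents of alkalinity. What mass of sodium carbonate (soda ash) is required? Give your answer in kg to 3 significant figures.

Volume: 1810 m³ = 1,810,000 L.
Alkalinity to add: (85 − 45) = 40 mg/L as CaCO₃ × 1,810,000 L = 72,400 g as CaCO₃.
Equivalents: 72,400 g ÷ 50 g/eq = 1448 eq.
Each mole of Na₂CO₃ supplies 2 eq, so 1448 / 2 = 724 mol.
Mass: 724 mol × 106 g/mol = 76,740 g.

76.7 kg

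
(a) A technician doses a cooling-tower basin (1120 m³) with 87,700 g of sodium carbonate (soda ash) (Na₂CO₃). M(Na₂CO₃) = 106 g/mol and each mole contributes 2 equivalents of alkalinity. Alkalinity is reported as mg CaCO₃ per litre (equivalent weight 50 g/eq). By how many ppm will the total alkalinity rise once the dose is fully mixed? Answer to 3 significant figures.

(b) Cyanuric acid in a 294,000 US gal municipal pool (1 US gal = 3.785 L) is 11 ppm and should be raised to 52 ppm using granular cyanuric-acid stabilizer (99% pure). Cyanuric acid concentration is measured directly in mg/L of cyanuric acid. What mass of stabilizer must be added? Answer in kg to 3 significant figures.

(a) 73.9 ppm; (b) 46.1 kg

(a) Volume: 1120 m³ = 1,120,000 L.
(a) Moles of Na₂CO₃: 87,700 g ÷ 106 g/mol = 827.4 mol → 1655 eq of alkalinity.
(a) As CaCO₃: 1655 eq × 50 g/eq = 82,740 g.
(a) Rise: 82,740 g / 1,120,000 L × 1000 = 73.87 mg/L.

(b) Volume: 294,000 US gal × 3.785 L/gal = 1,112,790 L.
(b) CYA to add: (52 − 11) = 41 mg/L × 1,112,790 L = 45,620 g cyanuric acid.
(b) At 99% purity: 45,620 / 0.99 = 46,090 g product.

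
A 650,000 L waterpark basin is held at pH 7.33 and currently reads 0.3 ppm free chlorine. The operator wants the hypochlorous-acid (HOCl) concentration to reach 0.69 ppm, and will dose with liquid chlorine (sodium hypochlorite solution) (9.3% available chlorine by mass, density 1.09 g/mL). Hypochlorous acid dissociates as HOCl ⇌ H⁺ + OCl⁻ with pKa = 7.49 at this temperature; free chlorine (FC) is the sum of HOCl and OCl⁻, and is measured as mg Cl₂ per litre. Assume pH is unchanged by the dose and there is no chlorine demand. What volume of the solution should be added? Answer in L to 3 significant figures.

5.56 L

[OCl⁻]/[HOCl] = 10^(pH − pKa) = 10^(7.33 − 7.49) = 0.6918; fraction as HOCl = 1/(1 + 0.6918) = 0.5911.
Free chlorine required for 0.69 ppm HOCl: 0.69 / 0.5911 = 1.167 ppm.
FC to add: 1.167 − 0.3 = 0.8674 mg/L as Cl₂.
Cl₂ equivalent: 0.8674 mg/L × 650,000 L = 563.8 g.
Product at 9.3% available Cl: 563.8 / 0.093 = 6062 g.
Volume: 6062 g ÷ 1.09 g/mL = 5562 mL.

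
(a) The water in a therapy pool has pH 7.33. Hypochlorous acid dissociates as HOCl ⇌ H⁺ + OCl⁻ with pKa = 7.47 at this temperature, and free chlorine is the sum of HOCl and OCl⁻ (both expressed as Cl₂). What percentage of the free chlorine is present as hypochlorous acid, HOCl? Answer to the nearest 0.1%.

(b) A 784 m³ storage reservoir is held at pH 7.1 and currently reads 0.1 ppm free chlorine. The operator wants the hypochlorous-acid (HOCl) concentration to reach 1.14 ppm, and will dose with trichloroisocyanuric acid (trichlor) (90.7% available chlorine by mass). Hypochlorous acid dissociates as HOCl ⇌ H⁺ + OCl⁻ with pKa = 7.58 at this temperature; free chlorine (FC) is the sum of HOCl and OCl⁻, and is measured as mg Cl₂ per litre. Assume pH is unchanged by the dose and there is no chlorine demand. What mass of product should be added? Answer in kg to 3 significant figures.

(a) 58.0%; (b) 1.23 kg

(a) [OCl⁻]/[HOCl] = 10^(pH − pKa) = 10^(7.33 − 7.47) = 10^-0.14 = 0.7244.
(a) Fraction as HOCl = 1 / (1 + 0.7244) = 0.5799.

(b) Volume: 784 m³ = 784,000 L.
(b) [OCl⁻]/[HOCl] = 10^(pH − pKa) = 10^(7.1 − 7.58) = 0.3311; fraction as HOCl = 1/(1 + 0.3311) = 0.7512.
(b) Free chlorine required for 1.14 ppm HOCl: 1.14 / 0.7512 = 1.517 ppm.
(b) FC to add: 1.517 − 0.1 = 1.417 mg/L as Cl₂.
(b) Cl₂ equivalent: 1.417 mg/L × 784,000 L = 1111 g.
(b) Product at 90.7% available Cl: 1111 / 0.907 = 1225 g.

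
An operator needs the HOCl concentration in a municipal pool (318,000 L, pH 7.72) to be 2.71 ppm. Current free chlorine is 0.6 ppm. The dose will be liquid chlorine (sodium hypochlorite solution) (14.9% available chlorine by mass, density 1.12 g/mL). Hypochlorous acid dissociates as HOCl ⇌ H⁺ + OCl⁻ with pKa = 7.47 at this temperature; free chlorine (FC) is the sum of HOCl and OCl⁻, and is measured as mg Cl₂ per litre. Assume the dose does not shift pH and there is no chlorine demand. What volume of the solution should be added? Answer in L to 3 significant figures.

13.2 L

[OCl⁻]/[HOCl] = 10^(pH − pKa) = 10^(7.72 − 7.47) = 1.778; fraction as HOCl = 1/(1 + 1.778) = 0.3599.
Free chlorine required for 2.71 ppm HOCl: 2.71 / 0.3599 = 7.529 ppm.
FC to add: 7.529 − 0.6 = 6.929 mg/L as Cl₂.
Cl₂ equivalent: 6.929 mg/L × 318,000 L = 2203 g.
Product at 14.9% available Cl: 2203 / 0.149 = 14,790 g.
Volume: 14,790 g ÷ 1.12 g/mL = 13,200 mL.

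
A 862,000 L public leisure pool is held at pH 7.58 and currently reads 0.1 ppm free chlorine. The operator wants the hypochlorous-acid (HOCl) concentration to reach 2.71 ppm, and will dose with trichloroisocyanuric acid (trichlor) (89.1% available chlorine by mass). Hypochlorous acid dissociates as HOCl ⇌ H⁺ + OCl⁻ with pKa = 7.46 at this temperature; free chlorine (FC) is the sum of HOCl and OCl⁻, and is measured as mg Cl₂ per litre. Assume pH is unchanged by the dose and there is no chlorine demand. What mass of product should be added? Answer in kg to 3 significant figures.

5.98 kg

[OCl⁻]/[HOCl] = 10^(pH − pKa) = 10^(7.58 − 7.46) = 1.318; fraction as HOCl = 1/(1 + 1.318) = 0.4314.
Free chlorine required for 2.71 ppm HOCl: 2.71 / 0.4314 = 6.282 ppm.
FC to add: 6.282 − 0.1 = 6.182 mg/L as Cl₂.
Cl₂ equivalent: 6.182 mg/L × 862,000 L = 5329 g.
Product at 89.1% available Cl: 5329 / 0.891 = 5981 g.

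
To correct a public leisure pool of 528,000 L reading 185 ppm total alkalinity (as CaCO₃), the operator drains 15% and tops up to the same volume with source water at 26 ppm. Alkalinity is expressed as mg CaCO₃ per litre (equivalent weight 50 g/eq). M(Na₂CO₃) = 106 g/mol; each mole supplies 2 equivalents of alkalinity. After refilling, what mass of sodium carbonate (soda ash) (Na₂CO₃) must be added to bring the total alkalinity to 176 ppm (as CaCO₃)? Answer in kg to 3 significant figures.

After draining 15% and refilling: 185 × 0.85 + 26 × 0.15 = 161.15 ppm.
Deficit to target: 176 − 161.15 = 14.85 mg/L.
As CaCO₃: 14.85 mg/L × 528,000 L = 7841 g; ÷ 50 g/eq ÷ 2 = 78.41 mol Na₂CO₃.
Mass: 78.41 × 106 = 8311 g.

8.31 kg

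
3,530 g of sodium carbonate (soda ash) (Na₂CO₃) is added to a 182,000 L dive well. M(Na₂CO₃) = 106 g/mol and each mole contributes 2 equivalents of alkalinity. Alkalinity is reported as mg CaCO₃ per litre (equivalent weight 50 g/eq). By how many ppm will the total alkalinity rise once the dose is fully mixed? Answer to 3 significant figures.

Moles of Na₂CO₃: 3,530 g ÷ 106 g/mol = 33.3 mol → 66.6 eq of alkalinity.
As CaCO₃: 66.6 eq × 50 g/eq = 3330 g.
Rise: 3330 g / 182,000 L × 1000 = 18.3 mg/L.

18.3 ppm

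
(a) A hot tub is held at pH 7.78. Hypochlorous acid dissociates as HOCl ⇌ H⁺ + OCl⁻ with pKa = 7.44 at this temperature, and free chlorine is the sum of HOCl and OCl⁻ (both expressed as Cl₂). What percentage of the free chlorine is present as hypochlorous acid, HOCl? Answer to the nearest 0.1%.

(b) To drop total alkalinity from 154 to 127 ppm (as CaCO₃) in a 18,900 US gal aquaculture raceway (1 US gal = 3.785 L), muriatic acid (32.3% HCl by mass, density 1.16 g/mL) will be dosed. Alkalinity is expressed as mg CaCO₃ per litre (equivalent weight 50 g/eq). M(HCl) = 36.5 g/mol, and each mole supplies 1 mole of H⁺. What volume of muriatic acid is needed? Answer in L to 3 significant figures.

(a) 31.4%; (b) 3.76 L

(a) [OCl⁻]/[HOCl] = 10^(pH − pKa) = 10^(7.78 − 7.44) = 10^0.34 = 2.188.
(a) Fraction as HOCl = 1 / (1 + 2.188) = 0.3137.

(b) Volume: 18,900 US gal × 3.785 L/gal = 71,536 L.
(b) Alkalinity to neutralize: (154 − 127) = 27 mg/L as CaCO₃ × 71,536 L = 1931 g as CaCO₃.
(b) Equivalents of H⁺ required: 1931 ÷ 50 g/eq = 38.63 eq = 38.63 mol HCl.
(b) Mass of HCl: 38.63 × 36.5 = 1410 g.
(b) Mass of 32.3% solution: 1410 / 0.323 = 4365 g.
(b) Volume: 4365 g ÷ 1.16 g/mL = 3763 mL.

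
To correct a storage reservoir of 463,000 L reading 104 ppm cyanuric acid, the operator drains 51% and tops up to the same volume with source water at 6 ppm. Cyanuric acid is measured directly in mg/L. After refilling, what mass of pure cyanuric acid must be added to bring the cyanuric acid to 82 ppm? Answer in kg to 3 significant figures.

After draining 51% and refilling: 104 × 0.49 + 6 × 0.51 = 54.02 ppm.
Deficit to target: 82 − 54.02 = 27.98 mg/L.
Mass: 27.98 mg/L × 463,000 L = 12,950 g cyanuric acid.

13.0 kg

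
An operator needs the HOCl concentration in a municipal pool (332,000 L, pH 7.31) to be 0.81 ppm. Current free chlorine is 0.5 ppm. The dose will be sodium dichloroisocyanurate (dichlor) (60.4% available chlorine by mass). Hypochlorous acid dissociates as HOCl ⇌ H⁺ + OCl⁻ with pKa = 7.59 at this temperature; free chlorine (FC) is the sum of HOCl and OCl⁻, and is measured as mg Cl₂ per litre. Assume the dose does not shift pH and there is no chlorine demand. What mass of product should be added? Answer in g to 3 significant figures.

404 g

[OCl⁻]/[HOCl] = 10^(pH − pKa) = 10^(7.31 − 7.59) = 0.5248; fraction as HOCl = 1/(1 + 0.5248) = 0.6558.
Free chlorine required for 0.81 ppm HOCl: 0.81 / 0.6558 = 1.235 ppm.
FC to add: 1.235 − 0.5 = 0.7351 mg/L as Cl₂.
Cl₂ equivalent: 0.7351 mg/L × 332,000 L = 244.1 g.
Product at 60.4% available Cl: 244.1 / 0.604 = 404.1 g.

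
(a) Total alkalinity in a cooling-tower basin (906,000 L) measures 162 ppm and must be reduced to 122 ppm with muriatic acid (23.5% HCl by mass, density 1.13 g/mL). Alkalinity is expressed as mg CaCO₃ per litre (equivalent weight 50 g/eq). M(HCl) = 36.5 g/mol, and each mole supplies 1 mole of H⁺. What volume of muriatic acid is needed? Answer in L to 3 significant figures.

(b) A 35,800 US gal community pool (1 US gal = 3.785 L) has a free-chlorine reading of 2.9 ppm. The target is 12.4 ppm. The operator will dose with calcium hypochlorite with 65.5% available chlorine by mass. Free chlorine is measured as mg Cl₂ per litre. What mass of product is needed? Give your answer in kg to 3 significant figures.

(a) Alkalinity to neutralize: (162 − 122) = 40 mg/L as CaCO₃ × 906,000 L = 36,240 g as CaCO₃.
(a) Equivalents of H⁺ required: 36,240 ÷ 50 g/eq = 724.8 eq = 724.8 mol HCl.
(a) Mass of HCl: 724.8 × 36.5 = 26,460 g.
(a) Mass of 23.5% solution: 26,460 / 0.235 = 112,600 g.
(a) Volume: 112,600 g ÷ 1.13 g/mL = 99,620 mL.

(b) Volume: 35,800 US gal × 3.785 L/gal = 135,503 L.
(b) Chlorine deficit: 12.4 − 2.9 = 9.5 ppm = 9.5 mg/L as Cl₂.
(b) Cl₂ equivalent needed: 9.5 mg/L × 135,503 L = 1,287,000 mg = 1287 g.
(b) Product at 65.5% available chlorine: 1287 / 0.655 = 1965 g.

(a) 99.6 L; (b) 1.97 kg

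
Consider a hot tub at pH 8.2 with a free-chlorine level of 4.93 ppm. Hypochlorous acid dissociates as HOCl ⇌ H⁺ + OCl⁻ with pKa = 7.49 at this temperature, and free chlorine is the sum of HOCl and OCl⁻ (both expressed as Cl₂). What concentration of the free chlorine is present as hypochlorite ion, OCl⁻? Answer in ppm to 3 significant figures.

[OCl⁻]/[HOCl] = 10^(pH − pKa) = 10^(8.2 − 7.49) = 10^0.71 = 5.129.
Fraction as HOCl = 1 / (1 + 5.129) = 0.1632.
OCl⁻ = (1 − 0.1632) × 4.93 ppm = 4.126 ppm.

4.13 ppm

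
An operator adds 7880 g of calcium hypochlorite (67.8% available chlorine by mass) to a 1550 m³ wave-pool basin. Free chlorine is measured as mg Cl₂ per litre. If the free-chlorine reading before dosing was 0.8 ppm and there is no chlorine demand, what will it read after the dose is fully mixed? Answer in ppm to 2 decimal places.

4.25 ppm

Volume: 1550 m³ = 1,550,000 L.
Available chlorine delivered: 7880 g × 0.678 = 5343 g as Cl₂.
Concentration rise: 5343 g / 1,550,000 L = 3.447 mg/L = 3.45 ppm.
Final FC: 0.8 + 3.45 = 4.25 ppm.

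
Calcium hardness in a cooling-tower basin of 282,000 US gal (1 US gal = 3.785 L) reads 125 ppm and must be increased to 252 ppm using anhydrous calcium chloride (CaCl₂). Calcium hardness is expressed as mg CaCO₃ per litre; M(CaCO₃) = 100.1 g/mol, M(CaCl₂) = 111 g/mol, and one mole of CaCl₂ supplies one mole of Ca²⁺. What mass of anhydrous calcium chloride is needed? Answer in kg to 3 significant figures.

Volume: 282,000 US gal × 3.785 L/gal = 1,067,370 L.
Hardness to add: (252 − 125) = 127 mg/L as CaCO₃ × 1,067,370 L = 135,600 g as CaCO₃.
Moles of Ca²⁺ (1 mol Ca²⁺ ≡ 1 mol CaCO₃): 135,600 / 100.1 g/mol = 1354 mol.
Mass of CaCl₂: 1354 × 111 = 150,300 g.

150 kg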